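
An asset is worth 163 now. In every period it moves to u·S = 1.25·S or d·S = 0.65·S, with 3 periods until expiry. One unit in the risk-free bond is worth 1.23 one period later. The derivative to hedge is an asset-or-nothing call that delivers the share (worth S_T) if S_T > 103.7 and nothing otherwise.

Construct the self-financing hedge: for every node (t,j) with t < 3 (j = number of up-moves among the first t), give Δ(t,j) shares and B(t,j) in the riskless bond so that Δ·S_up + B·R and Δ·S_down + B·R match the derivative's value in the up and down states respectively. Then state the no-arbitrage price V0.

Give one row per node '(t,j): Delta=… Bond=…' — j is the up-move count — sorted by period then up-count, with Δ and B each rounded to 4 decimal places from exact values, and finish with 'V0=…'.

The replicating-portfolio and risk-neutral prices coincide; use p* = (1.23−0.65)/(1.25−0.65) = 0.9667 for the latter.
Terminal values V(3,·): V(3,0)=0.0000, V(3,1)=0.0000, V(3,2)=165.5469, V(3,3)=318.3594
  t=2,j=0: stock 68.8675 → up 86.0844 (V=0.0000), down 44.7639 (V=0.0000). Price 0.0000; hedge Δ=0.0000, bond B=0.0000.
  t=2,j=1: stock 132.4375 → up 165.5469 (V=165.5469), down 86.0844 (V=0.0000). Price 130.1046; hedge Δ=2.0833, bond B=-145.8069.
  t=2,j=2: stock 254.6875 → up 318.3594 (V=318.3594), down 165.5469 (V=165.5469). Price 254.6875; hedge Δ=1.0000, bond B=0.0000.
  t=1,j=0: stock 105.9500 → up 132.4375 (V=130.1046), down 68.8675 (V=0.0000). Price 102.2502; hedge Δ=2.0466, bond B=-114.5908.
  t=1,j=1: stock 203.7500 → up 254.6875 (V=254.6875), down 132.4375 (V=130.1046). Price 203.6868; hedge Δ=1.0191, bond B=-3.9514.
  t=0,j=0: stock 163.0000 → up 203.7500 (V=203.6868), down 105.9500 (V=102.2502). Price 162.8500; hedge Δ=1.0372, bond B=-6.2109.
Check: Δ(0,0)·S0 + B(0,0) = 162.8500 = V0.

(0,0): Delta=1.0372 Bond=-6.2109
(1,0): Delta=2.0466 Bond=-114.5908
(1,1): Delta=1.0191 Bond=-3.9514
(2,0): Delta=0.0000 Bond=0.0000
(2,1): Delta=2.0833 Bond=-145.8069
(2,2): Delta=1.0000 Bond=0.0000
V0=162.8500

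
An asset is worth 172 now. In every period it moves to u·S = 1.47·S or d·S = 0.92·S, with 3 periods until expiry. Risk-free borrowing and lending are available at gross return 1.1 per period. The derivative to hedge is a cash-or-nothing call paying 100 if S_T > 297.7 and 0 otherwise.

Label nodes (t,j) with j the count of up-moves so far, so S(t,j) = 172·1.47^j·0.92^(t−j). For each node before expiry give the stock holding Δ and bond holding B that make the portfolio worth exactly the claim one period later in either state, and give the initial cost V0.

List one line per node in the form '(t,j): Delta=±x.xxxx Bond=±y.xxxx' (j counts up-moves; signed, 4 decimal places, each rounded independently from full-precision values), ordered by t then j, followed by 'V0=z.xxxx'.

Risk-neutral probability p* = (R−d)/(u−d) = (1.1−0.92)/(1.47−0.92) = 0.3273.
Payoff layer (t=3): V(3,0)=0.0000, V(3,1)=0.0000, V(3,2)=100.0000, V(3,3)=100.0000
  t=2,j=0: stock 145.5808 → up 214.0038 (V=0.0000), down 133.9343 (V=0.0000). Price 0.0000; hedge Δ=0.0000, bond B=0.0000.
  t=2,j=1: stock 232.6128 → up 341.9408 (V=100.0000), down 214.0038 (V=0.0000). Price 29.7521; hedge Δ=0.7816, bond B=-152.0661.
  t=2,j=2: stock 371.6748 → up 546.3620 (V=100.0000), down 341.9408 (V=100.0000). Price 90.9091; hedge Δ=0.0000, bond B=90.9091.
  t=1,j=0: stock 158.2400 → up 232.6128 (V=29.7521), down 145.5808 (V=0.0000). Price 8.8519; hedge Δ=0.3419, bond B=-45.2428.
  t=1,j=1: stock 252.8400 → up 371.6748 (V=90.9091), down 232.6128 (V=29.7521). Price 45.2428; hedge Δ=0.4398, bond B=-65.9518.
  t=0,j=0: stock 172.0000 → up 252.8400 (V=45.2428), down 158.2400 (V=8.8519). Price 18.8742; hedge Δ=0.3847, bond B=-47.2912.
Each (Δ,B) replicates both successor values, so the strategy is self-financing and V0 is arbitrage-free.

(0,0): Delta=0.3847 Bond=-47.2912
(1,0): Delta=0.3419 Bond=-45.2428
(1,1): Delta=0.4398 Bond=-65.9518
(2,0): Delta=0.0000 Bond=0.0000
(2,1): Delta=0.7816 Bond=-152.0661
(2,2): Delta=0.0000 Bond=90.9091
V0=18.8742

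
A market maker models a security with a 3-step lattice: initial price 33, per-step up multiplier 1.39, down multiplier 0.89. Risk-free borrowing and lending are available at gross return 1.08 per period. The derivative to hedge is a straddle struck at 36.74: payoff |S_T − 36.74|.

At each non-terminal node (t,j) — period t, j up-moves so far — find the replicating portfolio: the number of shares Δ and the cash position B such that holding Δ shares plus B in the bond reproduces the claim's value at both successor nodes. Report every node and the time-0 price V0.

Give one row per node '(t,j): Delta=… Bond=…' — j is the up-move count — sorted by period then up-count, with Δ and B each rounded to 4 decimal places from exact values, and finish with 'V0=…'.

No-arbitrage ⇒ martingale measure with p* = (R−d)/(u−d) = 0.3800.
Terminal values V(3,·): V(3,0)=13.4760, V(3,1)=0.4064, V(3,2)=20.0058, V(3,3)=51.8854
  t=2,j=0: stock 26.1393 → up 36.3336 (V=0.4064), down 23.2640 (V=13.4760). Price 7.8792; hedge Δ=-1.0000, bond B=34.0185.
  t=2,j=1: stock 40.8243 → up 56.7458 (V=20.0058), down 36.3336 (V=0.4064). Price 7.2724; hedge Δ=0.9602, bond B=-31.9265.
  t=2,j=2: stock 63.7593 → up 88.6254 (V=51.8854), down 56.7458 (V=20.0058). Price 29.7408; hedge Δ=1.0000, bond B=-34.0185.
  t=1,j=0: stock 29.3700 → up 40.8243 (V=7.2724), down 26.1393 (V=7.8792). Price 7.0820; hedge Δ=-0.0413, bond B=8.2958.
  t=1,j=1: stock 45.8700 → up 63.7593 (V=29.7408), down 40.8243 (V=7.2724). Price 14.6392; hedge Δ=0.9797, bond B=-30.2976.
  t=0,j=0: stock 33.0000 → up 45.8700 (V=14.6392), down 29.3700 (V=7.0820). Price 9.2165; hedge Δ=0.4580, bond B=-5.8979.
Root portfolio cost Δ·33+B reproduces V0=9.2165.

(0,0): Delta=0.4580 Bond=-5.8979
(1,0): Delta=-0.0413 Bond=8.2958
(1,1): Delta=0.9797 Bond=-30.2976
(2,0): Delta=-1.0000 Bond=34.0185
(2,1): Delta=0.9602 Bond=-31.9265
(2,2): Delta=1.0000 Bond=-34.0185
V0=9.2165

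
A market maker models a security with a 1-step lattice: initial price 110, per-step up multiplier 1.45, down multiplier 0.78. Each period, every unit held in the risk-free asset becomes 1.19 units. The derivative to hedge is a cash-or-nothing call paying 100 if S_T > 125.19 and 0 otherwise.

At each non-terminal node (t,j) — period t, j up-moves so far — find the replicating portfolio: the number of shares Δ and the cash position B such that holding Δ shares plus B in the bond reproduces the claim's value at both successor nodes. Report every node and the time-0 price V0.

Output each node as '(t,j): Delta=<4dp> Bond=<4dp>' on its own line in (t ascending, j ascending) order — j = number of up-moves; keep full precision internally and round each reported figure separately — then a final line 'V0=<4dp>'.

Since d<R<u, set p* = (R−d)/(u−d) = 0.6119; price each node as the discounted p*-expectation of its children.
Payoff layer (t=1): V(1,0)=0.0000, V(1,1)=100.0000
  t=0,j=0: stock 110.0000 → up 159.5000 (V=100.0000), down 85.8000 (V=0.0000). Price 51.4236; hedge Δ=1.3569, bond B=-97.8302.
Root portfolio cost Δ·110+B reproduces V0=51.4236.

(0,0): Delta=1.3569 Bond=-97.8302
V0=51.4236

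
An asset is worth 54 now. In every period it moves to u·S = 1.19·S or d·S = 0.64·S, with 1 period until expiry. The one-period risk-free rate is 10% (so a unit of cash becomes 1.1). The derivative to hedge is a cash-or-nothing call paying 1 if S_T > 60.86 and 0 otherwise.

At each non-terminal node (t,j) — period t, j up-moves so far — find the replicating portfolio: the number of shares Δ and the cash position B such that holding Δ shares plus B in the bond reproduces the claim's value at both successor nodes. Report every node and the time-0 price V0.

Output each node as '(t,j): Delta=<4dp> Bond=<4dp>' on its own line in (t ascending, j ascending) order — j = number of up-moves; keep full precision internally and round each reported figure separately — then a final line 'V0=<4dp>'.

(0,0): Delta=0.0337 Bond=-1.0579
V0=0.7603

Risk-neutral probability p* = (R−d)/(u−d) = (1.1−0.64)/(1.19−0.64) = 0.8364.
At expiry t=1: V(1,0)=0.0000, V(1,1)=1.0000
Node (0,0) S=54.0000: V=(p*·1.0000+(1−p*)·0.0000)/1.1=0.7603; Δ=(1.0000−0.0000)/(64.2600−34.5600)=0.0337; B=V−Δ·S=-1.0579
Self-financing check: at every node Δ·S+B equals the discounted successor values.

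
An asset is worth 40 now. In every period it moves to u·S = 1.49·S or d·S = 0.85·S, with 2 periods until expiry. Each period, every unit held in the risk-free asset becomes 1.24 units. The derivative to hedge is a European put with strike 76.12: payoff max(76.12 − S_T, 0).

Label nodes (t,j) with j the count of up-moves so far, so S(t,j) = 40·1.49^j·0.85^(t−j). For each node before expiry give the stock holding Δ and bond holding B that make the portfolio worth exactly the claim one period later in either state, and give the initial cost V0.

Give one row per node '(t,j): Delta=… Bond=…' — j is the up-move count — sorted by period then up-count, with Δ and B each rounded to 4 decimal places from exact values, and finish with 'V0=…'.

No-arbitrage ⇒ martingale measure with p* = (R−d)/(u−d) = 0.6094.
Terminal values V(2,·): V(2,0)=47.2200, V(2,1)=25.4600, V(2,2)=0.0000
(1,0): S=34.0000. Δ = (V_up−V_dn)/(S_up−S_dn) = (25.4600−47.2200)/(50.6600−28.9000) = -1.0000. V = [p*·25.4600 + (1−p*)·47.2200]/1.24 = 27.3871. B = V − Δ·S = 61.3871.
(1,1): S=59.6000. Δ = (V_up−V_dn)/(S_up−S_dn) = (0.0000−25.4600)/(88.8040−50.6600) = -0.6675. V = [p*·0.0000 + (1−p*)·25.4600]/1.24 = 8.0204. B = V − Δ·S = 47.8017.
(0,0): S=40.0000. Δ = (V_up−V_dn)/(S_up−S_dn) = (8.0204−27.3871)/(59.6000−34.0000) = -0.7565. V = [p*·8.0204 + (1−p*)·27.3871]/1.24 = 12.5690. B = V − Δ·S = 42.8294.
Root portfolio cost Δ·40+B reproduces V0=12.5690.

(0,0): Delta=-0.7565 Bond=42.8294
(1,0): Delta=-1.0000 Bond=61.3871
(1,1): Delta=-0.6675 Bond=47.8017
V0=12.5690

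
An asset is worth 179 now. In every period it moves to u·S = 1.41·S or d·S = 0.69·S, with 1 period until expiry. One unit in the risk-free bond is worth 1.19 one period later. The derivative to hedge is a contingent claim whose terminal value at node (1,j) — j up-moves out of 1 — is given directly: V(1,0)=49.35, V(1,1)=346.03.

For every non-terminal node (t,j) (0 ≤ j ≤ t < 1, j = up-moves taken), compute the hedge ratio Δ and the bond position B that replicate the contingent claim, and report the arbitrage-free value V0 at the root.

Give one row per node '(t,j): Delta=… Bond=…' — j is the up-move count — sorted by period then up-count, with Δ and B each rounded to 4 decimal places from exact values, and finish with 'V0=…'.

No-arbitrage ⇒ martingale measure with p* = (R−d)/(u−d) = 0.6944.
Terminal payoffs: V(1,0)=49.3500, V(1,1)=346.0300
(0,0): S=179.0000. Δ = (V_up−V_dn)/(S_up−S_dn) = (346.0300−49.3500)/(252.3900−123.5100) = 2.3020. V = [p*·346.0300 + (1−p*)·49.3500]/1.19 = 214.6032. B = V − Δ·S = -197.4524.
Each (Δ,B) replicates both successor values, so the strategy is self-financing and V0 is arbitrage-free.

(0,0): Delta=2.3020 Bond=-197.4524
V0=214.6032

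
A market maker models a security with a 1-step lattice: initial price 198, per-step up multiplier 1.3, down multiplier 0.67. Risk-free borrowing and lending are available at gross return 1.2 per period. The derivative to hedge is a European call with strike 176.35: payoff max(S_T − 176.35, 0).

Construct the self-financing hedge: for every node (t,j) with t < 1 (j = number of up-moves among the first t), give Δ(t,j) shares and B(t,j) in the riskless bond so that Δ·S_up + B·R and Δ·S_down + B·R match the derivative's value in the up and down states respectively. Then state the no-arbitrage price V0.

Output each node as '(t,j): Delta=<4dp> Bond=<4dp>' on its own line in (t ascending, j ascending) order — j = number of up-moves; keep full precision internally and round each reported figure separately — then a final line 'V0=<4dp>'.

Risk-neutral probability p* = (R−d)/(u−d) = (1.2−0.67)/(1.3−0.67) = 0.8413.
At expiry t=1: V(1,0)=0.0000, V(1,1)=81.0500
  t=0,j=0: stock 198.0000 → up 257.4000 (V=81.0500), down 132.6600 (V=0.0000). Price 56.8208; hedge Δ=0.6498, bond B=-71.8300.
The time-0 hedge costs 56.8208, which is the no-arbitrage price.

(0,0): Delta=0.6498 Bond=-71.8300
V0=56.8208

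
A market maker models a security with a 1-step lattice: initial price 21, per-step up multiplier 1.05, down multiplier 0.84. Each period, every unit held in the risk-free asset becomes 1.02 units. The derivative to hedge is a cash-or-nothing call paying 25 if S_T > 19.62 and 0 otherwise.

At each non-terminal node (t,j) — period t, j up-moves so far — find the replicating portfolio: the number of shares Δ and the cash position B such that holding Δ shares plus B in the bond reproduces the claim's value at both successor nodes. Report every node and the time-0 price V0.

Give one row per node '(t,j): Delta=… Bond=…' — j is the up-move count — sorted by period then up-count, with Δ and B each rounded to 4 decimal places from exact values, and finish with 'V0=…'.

(0,0): Delta=5.6689 Bond=-98.0392
V0=21.0084

No-arbitrage ⇒ martingale measure with p* = (R−d)/(u−d) = 0.8571.
Terminal values V(1,·): V(1,0)=0.0000, V(1,1)=25.0000
(0,0): S=21.0000. Δ = (V_up−V_dn)/(S_up−S_dn) = (25.0000−0.0000)/(22.0500−17.6400) = 5.6689. V = [p*·25.0000 + (1−p*)·0.0000]/1.02 = 21.0084. B = V − Δ·S = -98.0392.
Root portfolio cost Δ·21+B reproduces V0=21.0084.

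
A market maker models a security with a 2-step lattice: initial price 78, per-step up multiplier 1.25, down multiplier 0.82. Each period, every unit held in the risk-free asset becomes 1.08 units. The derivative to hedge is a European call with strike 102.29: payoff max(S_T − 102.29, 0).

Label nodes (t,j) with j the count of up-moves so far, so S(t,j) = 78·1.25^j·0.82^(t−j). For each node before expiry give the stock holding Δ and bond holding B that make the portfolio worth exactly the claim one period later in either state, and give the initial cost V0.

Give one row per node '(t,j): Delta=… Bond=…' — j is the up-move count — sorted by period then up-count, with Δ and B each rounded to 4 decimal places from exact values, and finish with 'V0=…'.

Since d<R<u, set p* = (R−d)/(u−d) = 0.6047; price each node as the discounted p*-expectation of its children.
At expiry t=2: V(2,0)=0.0000, V(2,1)=0.0000, V(2,2)=19.5850
Node (1,0) S=63.9600: V=(p*·0.0000+(1−p*)·0.0000)/1.08=0.0000; Δ=(0.0000−0.0000)/(79.9500−52.4472)=0.0000; B=V−Δ·S=0.0000
Node (1,1) S=97.5000: V=(p*·19.5850+(1−p*)·0.0000)/1.08=10.9649; Δ=(19.5850−0.0000)/(121.8750−79.9500)=0.4671; B=V−Δ·S=-34.5816
Node (0,0) S=78.0000: V=(p*·10.9649+(1−p*)·0.0000)/1.08=6.1388; Δ=(10.9649−0.0000)/(97.5000−63.9600)=0.3269; B=V−Δ·S=-19.3609
Each (Δ,B) replicates both successor values, so the strategy is self-financing and V0 is arbitrage-free.

(0,0): Delta=0.3269 Bond=-19.3609
(1,0): Delta=0.0000 Bond=0.0000
(1,1): Delta=0.4671 Bond=-34.5816
V0=6.1388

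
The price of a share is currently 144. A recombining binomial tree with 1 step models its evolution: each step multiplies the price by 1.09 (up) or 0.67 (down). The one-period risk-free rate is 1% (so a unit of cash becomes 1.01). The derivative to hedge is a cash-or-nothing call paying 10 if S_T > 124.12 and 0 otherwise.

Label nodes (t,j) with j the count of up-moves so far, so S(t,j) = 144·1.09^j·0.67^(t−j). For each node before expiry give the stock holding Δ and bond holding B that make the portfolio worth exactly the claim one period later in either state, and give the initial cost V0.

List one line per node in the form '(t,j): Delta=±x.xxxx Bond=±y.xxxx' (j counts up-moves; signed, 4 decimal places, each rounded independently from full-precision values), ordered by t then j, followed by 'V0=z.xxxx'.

(0,0): Delta=0.1653 Bond=-15.7944
V0=8.0151

The replicating-portfolio and risk-neutral prices coincide; use p* = (1.01−0.67)/(1.09−0.67) = 0.8095 for the latter.
Terminal payoffs: V(1,0)=0.0000, V(1,1)=10.0000
  t=0,j=0: stock 144.0000 → up 156.9600 (V=10.0000), down 96.4800 (V=0.0000). Price 8.0151; hedge Δ=0.1653, bond B=-15.7944.
Root portfolio cost Δ·144+B reproduces V0=8.0151.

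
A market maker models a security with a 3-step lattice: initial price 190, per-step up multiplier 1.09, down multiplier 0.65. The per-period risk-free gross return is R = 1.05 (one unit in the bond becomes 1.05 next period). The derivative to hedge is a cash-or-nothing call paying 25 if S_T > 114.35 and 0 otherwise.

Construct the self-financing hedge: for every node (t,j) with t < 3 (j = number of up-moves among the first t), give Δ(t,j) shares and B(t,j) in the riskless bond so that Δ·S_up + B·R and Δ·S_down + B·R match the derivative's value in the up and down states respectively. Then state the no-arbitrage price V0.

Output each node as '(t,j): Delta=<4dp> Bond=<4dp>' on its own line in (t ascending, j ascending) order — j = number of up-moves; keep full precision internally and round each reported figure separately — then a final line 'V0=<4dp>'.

Risk-neutral probability p* = (R−d)/(u−d) = (1.05−0.65)/(1.09−0.65) = 0.9091.
Payoff layer (t=3): V(3,0)=0.0000, V(3,1)=0.0000, V(3,2)=25.0000, V(3,3)=25.0000
(2,0): S=80.2750. Δ = (V_up−V_dn)/(S_up−S_dn) = (0.0000−0.0000)/(87.4998−52.1788) = 0.0000. V = [p*·0.0000 + (1−p*)·0.0000]/1.05 = 0.0000. B = V − Δ·S = 0.0000.
(2,1): S=134.6150. Δ = (V_up−V_dn)/(S_up−S_dn) = (25.0000−0.0000)/(146.7304−87.4998) = 0.4221. V = [p*·25.0000 + (1−p*)·0.0000]/1.05 = 21.6450. B = V − Δ·S = -35.1732.
(2,2): S=225.7390. Δ = (V_up−V_dn)/(S_up−S_dn) = (25.0000−25.0000)/(246.0555−146.7304) = 0.0000. V = [p*·25.0000 + (1−p*)·25.0000]/1.05 = 23.8095. B = V − Δ·S = 23.8095.
(1,0): S=123.5000. Δ = (V_up−V_dn)/(S_up−S_dn) = (21.6450−0.0000)/(134.6150−80.2750) = 0.3983. V = [p*·21.6450 + (1−p*)·0.0000]/1.05 = 18.7403. B = V − Δ·S = -30.4530.
(1,1): S=207.1000. Δ = (V_up−V_dn)/(S_up−S_dn) = (23.8095−21.6450)/(225.7390−134.6150) = 0.0238. V = [p*·23.8095 + (1−p*)·21.6450]/1.05 = 22.4883. B = V − Δ·S = 17.5690.
(0,0): S=190.0000. Δ = (V_up−V_dn)/(S_up−S_dn) = (22.4883−18.7403)/(207.1000−123.5000) = 0.0448. V = [p*·22.4883 + (1−p*)·18.7403]/1.05 = 21.0930. B = V − Δ·S = 12.5746.
Root portfolio cost Δ·190+B reproduces V0=21.0930.

(0,0): Delta=0.0448 Bond=12.5746
(1,0): Delta=0.3983 Bond=-30.4530
(1,1): Delta=0.0238 Bond=17.5690
(2,0): Delta=0.0000 Bond=0.0000
(2,1): Delta=0.4221 Bond=-35.1732
(2,2): Delta=0.0000 Bond=23.8095
V0=21.0930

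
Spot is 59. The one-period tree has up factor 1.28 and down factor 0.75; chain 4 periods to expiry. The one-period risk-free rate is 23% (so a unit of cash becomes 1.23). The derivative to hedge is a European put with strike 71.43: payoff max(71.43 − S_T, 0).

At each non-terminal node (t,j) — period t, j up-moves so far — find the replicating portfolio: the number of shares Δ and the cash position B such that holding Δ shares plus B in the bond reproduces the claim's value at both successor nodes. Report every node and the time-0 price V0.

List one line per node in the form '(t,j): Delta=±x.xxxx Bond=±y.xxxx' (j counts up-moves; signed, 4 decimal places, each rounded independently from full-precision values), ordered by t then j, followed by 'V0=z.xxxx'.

No-arbitrage ⇒ martingale measure with p* = (R−d)/(u−d) = 0.9057.
Payoff layer (t=4): V(4,0)=52.7620, V(4,1)=39.5700, V(4,2)=17.0556, V(4,3)=0.0000, V(4,4)=0.0000
Node (3,0) S=24.8906: V=(p*·39.5700+(1−p*)·52.7620)/1.23=33.1825; Δ=(39.5700−52.7620)/(31.8600−18.6680)=-1.0000; B=V−Δ·S=58.0732
Node (3,1) S=42.4800: V=(p*·17.0556+(1−p*)·39.5700)/1.23=15.5932; Δ=(17.0556−39.5700)/(54.3744−31.8600)=-1.0000; B=V−Δ·S=58.0732
Node (3,2) S=72.4992: V=(p*·0.0000+(1−p*)·17.0556)/1.23=1.3081; Δ=(0.0000−17.0556)/(92.7990−54.3744)=-0.4439; B=V−Δ·S=33.4885
Node (3,3) S=123.7320: V=(p*·0.0000+(1−p*)·0.0000)/1.23=0.0000; Δ=(0.0000−0.0000)/(158.3769−92.7990)=0.0000; B=V−Δ·S=0.0000
Node (2,0) S=33.1875: V=(p*·15.5932+(1−p*)·33.1825)/1.23=14.0265; Δ=(15.5932−33.1825)/(42.4800−24.8906)=-1.0000; B=V−Δ·S=47.2140
Node (2,1) S=56.6400: V=(p*·1.3081+(1−p*)·15.5932)/1.23=2.1592; Δ=(1.3081−15.5932)/(72.4992−42.4800)=-0.4759; B=V−Δ·S=29.1121
Node (2,2) S=96.6656: V=(p*·0.0000+(1−p*)·1.3081)/1.23=0.1003; Δ=(0.0000−1.3081)/(123.7320−72.4992)=-0.0255; B=V−Δ·S=2.5685
Node (1,0) S=44.2500: V=(p*·2.1592+(1−p*)·14.0265)/1.23=2.6656; Δ=(2.1592−14.0265)/(56.6400−33.1875)=-0.5060; B=V−Δ·S=25.0567
Node (1,1) S=75.5200: V=(p*·0.1003+(1−p*)·2.1592)/1.23=0.2395; Δ=(0.1003−2.1592)/(96.6656−56.6400)=-0.0514; B=V−Δ·S=4.1241
Node (0,0) S=59.0000: V=(p*·0.2395+(1−p*)·2.6656)/1.23=0.3808; Δ=(0.2395−2.6656)/(75.5200−44.2500)=-0.0776; B=V−Δ·S=4.9584
The time-0 hedge costs 0.3808, which is the no-arbitrage price.

(0,0): Delta=-0.0776 Bond=4.9584
(1,0): Delta=-0.5060 Bond=25.0567
(1,1): Delta=-0.0514 Bond=4.1241
(2,0): Delta=-1.0000 Bond=47.2140
(2,1): Delta=-0.4759 Bond=29.1121
(2,2): Delta=-0.0255 Bond=2.5685
(3,0): Delta=-1.0000 Bond=58.0732
(3,1): Delta=-1.0000 Bond=58.0732
(3,2): Delta=-0.4439 Bond=33.4885
(3,3): Delta=0.0000 Bond=0.0000
V0=0.3808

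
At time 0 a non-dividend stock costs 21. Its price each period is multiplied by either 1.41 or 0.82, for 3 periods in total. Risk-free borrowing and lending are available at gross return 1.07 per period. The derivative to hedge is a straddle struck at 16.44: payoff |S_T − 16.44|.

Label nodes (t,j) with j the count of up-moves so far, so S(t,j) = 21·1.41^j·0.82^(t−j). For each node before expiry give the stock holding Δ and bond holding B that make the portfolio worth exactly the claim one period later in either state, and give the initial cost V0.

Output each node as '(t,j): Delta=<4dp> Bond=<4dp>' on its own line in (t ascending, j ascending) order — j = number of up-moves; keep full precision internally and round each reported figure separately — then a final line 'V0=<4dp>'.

(0,0): Delta=0.7724 Bond=-7.1213
(1,0): Delta=0.4846 Bond=-2.6642
(1,1): Delta=1.0000 Bond=-14.3593
(2,0): Delta=-0.1670 Bond=6.3507
(2,1): Delta=1.0000 Bond=-15.3645
(2,2): Delta=1.0000 Bond=-15.3645
V0=9.0989

Since d<R<u, set p* = (R−d)/(u−d) = 0.4237; price each node as the discounted p*-expectation of its children.
Terminal values V(3,·): V(3,0)=4.8613, V(3,1)=3.4698, V(3,2)=17.7951, V(3,3)=42.4276
(2,0): S=14.1204. Δ = (V_up−V_dn)/(S_up−S_dn) = (3.4698−4.8613)/(19.9098−11.5787) = -0.1670. V = [p*·3.4698 + (1−p*)·4.8613]/1.07 = 3.9922. B = V − Δ·S = 6.3507.
(2,1): S=24.2802. Δ = (V_up−V_dn)/(S_up−S_dn) = (17.7951−3.4698)/(34.2351−19.9098) = 1.0000. V = [p*·17.7951 + (1−p*)·3.4698]/1.07 = 8.9157. B = V − Δ·S = -15.3645.
(2,2): S=41.7501. Δ = (V_up−V_dn)/(S_up−S_dn) = (42.4276−17.7951)/(58.8676−34.2351) = 1.0000. V = [p*·42.4276 + (1−p*)·17.7951]/1.07 = 26.3856. B = V − Δ·S = -15.3645.
(1,0): S=17.2200. Δ = (V_up−V_dn)/(S_up−S_dn) = (8.9157−3.9922)/(24.2802−14.1204) = 0.4846. V = [p*·8.9157 + (1−p*)·3.9922]/1.07 = 5.6808. B = V − Δ·S = -2.6642.
(1,1): S=29.6100. Δ = (V_up−V_dn)/(S_up−S_dn) = (26.3856−8.9157)/(41.7501−24.2802) = 1.0000. V = [p*·26.3856 + (1−p*)·8.9157]/1.07 = 15.2507. B = V − Δ·S = -14.3593.
(0,0): S=21.0000. Δ = (V_up−V_dn)/(S_up−S_dn) = (15.2507−5.6808)/(29.6100−17.2200) = 0.7724. V = [p*·15.2507 + (1−p*)·5.6808]/1.07 = 9.0989. B = V − Δ·S = -7.1213.
Each (Δ,B) replicates both successor values, so the strategy is self-financing and V0 is arbitrage-free.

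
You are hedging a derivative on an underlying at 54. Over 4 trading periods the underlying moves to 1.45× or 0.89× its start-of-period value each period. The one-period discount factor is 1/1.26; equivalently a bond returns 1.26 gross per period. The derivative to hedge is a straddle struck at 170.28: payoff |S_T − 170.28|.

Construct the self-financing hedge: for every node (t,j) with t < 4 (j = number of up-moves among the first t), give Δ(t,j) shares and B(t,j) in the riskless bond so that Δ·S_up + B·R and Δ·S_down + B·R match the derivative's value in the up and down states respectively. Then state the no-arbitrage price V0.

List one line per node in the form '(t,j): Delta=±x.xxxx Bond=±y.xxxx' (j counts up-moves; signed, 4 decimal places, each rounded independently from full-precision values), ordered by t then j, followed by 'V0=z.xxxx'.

(0,0): Delta=-0.3475 Bond=42.6690
(1,0): Delta=-1.0000 Bond=85.1240
(1,1): Delta=-0.1418 Bond=37.6586
(2,0): Delta=-1.0000 Bond=107.2562
(2,1): Delta=-1.0000 Bond=107.2562
(2,2): Delta=0.1287 Bond=16.7384
(3,0): Delta=-1.0000 Bond=135.1429
(3,1): Delta=-1.0000 Bond=135.1429
(3,2): Delta=-1.0000 Bond=135.1429
(3,3): Delta=0.4845 Bond=-37.4771
V0=23.9062

Since d<R<u, set p* = (R−d)/(u−d) = 0.6607; price each node as the discounted p*-expectation of its children.
At expiry t=4: V(4,0)=136.3992, V(4,1)=115.0809, V(4,2)=80.3489, V(4,3)=23.7631, V(4,4)=68.4273
  t=3,j=0: stock 38.0683 → up 55.1991 (V=115.0809), down 33.8808 (V=136.3992). Price 97.0745; hedge Δ=-1.0000, bond B=135.1429.
  t=3,j=1: stock 62.0214 → up 89.9311 (V=80.3489), down 55.1991 (V=115.0809). Price 73.1214; hedge Δ=-1.0000, bond B=135.1429.
  t=3,j=2: stock 101.0461 → up 146.5169 (V=23.7631), down 89.9311 (V=80.3489). Price 34.0967; hedge Δ=-1.0000, bond B=135.1429.
  t=3,j=3: stock 164.6257 → up 238.7073 (V=68.4273), down 146.5169 (V=23.7631). Price 42.2805; hedge Δ=0.4845, bond B=-37.4771.
  t=2,j=0: stock 42.7734 → up 62.0214 (V=73.1214), down 38.0683 (V=97.0745). Price 64.4828; hedge Δ=-1.0000, bond B=107.2562.
  t=2,j=1: stock 69.6870 → up 101.0461 (V=34.0967), down 62.0214 (V=73.1214). Price 37.5692; hedge Δ=-1.0000, bond B=107.2562.
  t=2,j=2: stock 113.5350 → up 164.6257 (V=42.2805), down 101.0461 (V=34.0967). Price 31.3523; hedge Δ=0.1287, bond B=16.7384.
  t=1,j=0: stock 48.0600 → up 69.6870 (V=37.5692), down 42.7734 (V=64.4828). Price 37.0640; hedge Δ=-1.0000, bond B=85.1240.
  t=1,j=1: stock 78.3000 → up 113.5350 (V=31.3523), down 69.6870 (V=37.5692). Price 26.5568; hedge Δ=-0.1418, bond B=37.6586.
  t=0,j=0: stock 54.0000 → up 78.3000 (V=26.5568), down 48.0600 (V=37.0640). Price 23.9062; hedge Δ=-0.3475, bond B=42.6690.
Check: Δ(0,0)·S0 + B(0,0) = 23.9062 = V0.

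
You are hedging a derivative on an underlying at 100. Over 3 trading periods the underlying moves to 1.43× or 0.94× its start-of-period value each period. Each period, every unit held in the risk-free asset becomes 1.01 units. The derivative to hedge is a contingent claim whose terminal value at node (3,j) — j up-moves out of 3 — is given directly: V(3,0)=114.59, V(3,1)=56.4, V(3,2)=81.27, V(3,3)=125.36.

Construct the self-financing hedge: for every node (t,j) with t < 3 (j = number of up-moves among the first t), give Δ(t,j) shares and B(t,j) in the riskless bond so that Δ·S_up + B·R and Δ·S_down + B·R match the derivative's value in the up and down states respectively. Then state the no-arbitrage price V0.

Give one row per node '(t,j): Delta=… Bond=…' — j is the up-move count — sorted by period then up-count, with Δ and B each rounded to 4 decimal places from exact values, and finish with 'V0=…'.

(0,0): Delta=-0.7154 Bond=163.3144
(1,0): Delta=-0.9958 Bond=191.2990
(1,1): Delta=0.3902 Bond=6.8383
(2,0): Delta=-1.3440 Bond=223.9800
(2,1): Delta=0.3776 Bond=8.6042
(2,2): Delta=0.4400 Bond=-3.2780
V0=91.7699

Risk-neutral probability p* = (R−d)/(u−d) = (1.01−0.94)/(1.43−0.94) = 0.1429.
Terminal payoffs: V(3,0)=114.5900, V(3,1)=56.4000, V(3,2)=81.2700, V(3,3)=125.3600
Node (2,0) S=88.3600: V=(p*·56.4000+(1−p*)·114.5900)/1.01=105.2249; Δ=(56.4000−114.5900)/(126.3548−83.0584)=-1.3440; B=V−Δ·S=223.9800
Node (2,1) S=134.4200: V=(p*·81.2700+(1−p*)·56.4000)/1.01=59.3593; Δ=(81.2700−56.4000)/(192.2206−126.3548)=0.3776; B=V−Δ·S=8.6042
Node (2,2) S=204.4900: V=(p*·125.3600+(1−p*)·81.2700)/1.01=86.7016; Δ=(125.3600−81.2700)/(292.4207−192.2206)=0.4400; B=V−Δ·S=-3.2780
Node (1,0) S=94.0000: V=(p*·59.3593+(1−p*)·105.2249)/1.01=97.6957; Δ=(59.3593−105.2249)/(134.4200−88.3600)=-0.9958; B=V−Δ·S=191.2990
Node (1,1) S=143.0000: V=(p*·86.7016+(1−p*)·59.3593)/1.01=62.6389; Δ=(86.7016−59.3593)/(204.4900−134.4200)=0.3902; B=V−Δ·S=6.8383
Node (0,0) S=100.0000: V=(p*·62.6389+(1−p*)·97.6957)/1.01=91.7699; Δ=(62.6389−97.6957)/(143.0000−94.0000)=-0.7154; B=V−Δ·S=163.3144
The time-0 hedge costs 91.7699, which is the no-arbitrage price.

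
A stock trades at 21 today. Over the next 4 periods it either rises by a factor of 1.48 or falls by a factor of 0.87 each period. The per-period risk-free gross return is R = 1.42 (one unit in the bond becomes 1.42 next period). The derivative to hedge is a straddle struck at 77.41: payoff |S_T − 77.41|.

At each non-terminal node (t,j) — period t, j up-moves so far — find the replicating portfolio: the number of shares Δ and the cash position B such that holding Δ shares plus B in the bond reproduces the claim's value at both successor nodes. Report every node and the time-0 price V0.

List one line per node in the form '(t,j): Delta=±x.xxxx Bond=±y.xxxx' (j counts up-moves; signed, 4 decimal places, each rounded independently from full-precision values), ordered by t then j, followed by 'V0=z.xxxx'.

(0,0): Delta=-0.0669 Bond=7.0341
(1,0): Delta=-1.0000 Bond=27.0354
(1,1): Delta=-0.0071 Bond=8.1288
(2,0): Delta=-1.0000 Bond=38.3902
(2,1): Delta=-1.0000 Bond=38.3902
(2,2): Delta=0.0566 Bond=8.6141
(3,0): Delta=-1.0000 Bond=54.5141
(3,1): Delta=-1.0000 Bond=54.5141
(3,2): Delta=-1.0000 Bond=54.5141
(3,3): Delta=0.1243 Bond=7.6195
V0=5.6282

Risk-neutral probability p* = (R−d)/(u−d) = (1.42−0.87)/(1.48−0.87) = 0.9016.
Terminal payoffs: V(4,0)=65.3792, V(4,1)=56.9437, V(4,2)=42.5938, V(4,3)=18.1825, V(4,4)=23.3449
Node (3,0) S=13.8286: V=(p*·56.9437+(1−p*)·65.3792)/1.42=40.6855; Δ=(56.9437−65.3792)/(20.4663−12.0308)=-1.0000; B=V−Δ·S=54.5141
Node (3,1) S=23.5245: V=(p*·42.5938+(1−p*)·56.9437)/1.42=30.9896; Δ=(42.5938−56.9437)/(34.8162−20.4663)=-1.0000; B=V−Δ·S=54.5141
Node (3,2) S=40.0186: V=(p*·18.1825+(1−p*)·42.5938)/1.42=14.4955; Δ=(18.1825−42.5938)/(59.2275−34.8162)=-1.0000; B=V−Δ·S=54.5141
Node (3,3) S=68.0776: V=(p*·23.3449+(1−p*)·18.1825)/1.42=16.0825; Δ=(23.3449−18.1825)/(100.7549−59.2275)=0.1243; B=V−Δ·S=7.6195
Node (2,0) S=15.8949: V=(p*·30.9896+(1−p*)·40.6855)/1.42=22.4953; Δ=(30.9896−40.6855)/(23.5245−13.8286)=-1.0000; B=V−Δ·S=38.3902
Node (2,1) S=27.0396: V=(p*·14.4955+(1−p*)·30.9896)/1.42=11.3506; Δ=(14.4955−30.9896)/(40.0186−23.5245)=-1.0000; B=V−Δ·S=38.3902
Node (2,2) S=45.9984: V=(p*·16.0825+(1−p*)·14.4955)/1.42=11.2158; Δ=(16.0825−14.4955)/(68.0776−40.0186)=0.0566; B=V−Δ·S=8.6141
Node (1,0) S=18.2700: V=(p*·11.3506+(1−p*)·22.4953)/1.42=8.7654; Δ=(11.3506−22.4953)/(27.0396−15.8949)=-1.0000; B=V−Δ·S=27.0354
Node (1,1) S=31.0800: V=(p*·11.2158+(1−p*)·11.3506)/1.42=7.9078; Δ=(11.2158−11.3506)/(45.9984−27.0396)=-0.0071; B=V−Δ·S=8.1288
Node (0,0) S=21.0000: V=(p*·7.9078+(1−p*)·8.7654)/1.42=5.6282; Δ=(7.9078−8.7654)/(31.0800−18.2700)=-0.0669; B=V−Δ·S=7.0341
Root portfolio cost Δ·21+B reproduces V0=5.6282.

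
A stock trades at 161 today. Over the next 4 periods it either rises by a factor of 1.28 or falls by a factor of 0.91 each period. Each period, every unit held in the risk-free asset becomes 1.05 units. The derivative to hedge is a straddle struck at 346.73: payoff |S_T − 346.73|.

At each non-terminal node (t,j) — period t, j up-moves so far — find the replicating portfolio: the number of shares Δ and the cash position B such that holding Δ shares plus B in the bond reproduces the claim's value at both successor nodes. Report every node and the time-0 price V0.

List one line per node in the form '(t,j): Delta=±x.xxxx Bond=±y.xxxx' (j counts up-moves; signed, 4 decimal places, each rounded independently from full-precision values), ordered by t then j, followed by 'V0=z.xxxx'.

(0,0): Delta=-0.8657 Bond=266.5226
(1,0): Delta=-1.0000 Bond=299.5184
(1,1): Delta=-0.7089 Bond=247.5341
(2,0): Delta=-1.0000 Bond=314.4943
(2,1): Delta=-1.0000 Bond=314.4943
(2,2): Delta=-0.3690 Bond=170.2380
(3,0): Delta=-1.0000 Bond=330.2190
(3,1): Delta=-1.0000 Bond=330.2190
(3,2): Delta=-1.0000 Bond=330.2190
(3,3): Delta=0.3680 Bond=-70.0923
V0=127.1376

The replicating-portfolio and risk-neutral prices coincide; use p* = (1.05−0.91)/(1.28−0.91) = 0.3784 for the latter.
Terminal payoffs: V(4,0)=236.3243, V(4,1)=191.4341, V(4,2)=128.2918, V(4,3)=39.4763, V(4,4)=85.4511
  t=3,j=0: stock 121.3249 → up 155.2959 (V=191.4341), down 110.4057 (V=236.3243). Price 208.8941; hedge Δ=-1.0000, bond B=330.2190.
  t=3,j=1: stock 170.6548 → up 218.4382 (V=128.2918), down 155.2959 (V=191.4341). Price 159.5642; hedge Δ=-1.0000, bond B=330.2190.
  t=3,j=2: stock 240.0420 → up 307.2537 (V=39.4763), down 218.4382 (V=128.2918). Price 90.1771; hedge Δ=-1.0000, bond B=330.2190.
  t=3,j=3: stock 337.6415 → up 432.1811 (V=85.4511), down 307.2537 (V=39.4763). Price 54.1639; hedge Δ=0.3680, bond B=-70.0923.
  t=2,j=0: stock 133.3241 → up 170.6548 (V=159.5642), down 121.3249 (V=208.8941). Price 181.1702; hedge Δ=-1.0000, bond B=314.4943.
  t=2,j=1: stock 187.5328 → up 240.0420 (V=90.1771), down 170.6548 (V=159.5642). Price 126.9615; hedge Δ=-1.0000, bond B=314.4943.
  t=2,j=2: stock 263.7824 → up 337.6415 (V=54.1639), down 240.0420 (V=90.1771). Price 72.9052; hedge Δ=-0.3690, bond B=170.2380.
  t=1,j=0: stock 146.5100 → up 187.5328 (V=126.9615), down 133.3241 (V=181.1702). Price 153.0084; hedge Δ=-1.0000, bond B=299.5184.
  t=1,j=1: stock 206.0800 → up 263.7824 (V=72.9052), down 187.5328 (V=126.9615). Price 101.4360; hedge Δ=-0.7089, bond B=247.5341.
  t=0,j=0: stock 161.0000 → up 206.0800 (V=101.4360), down 146.5100 (V=153.0084). Price 127.1376; hedge Δ=-0.8657, bond B=266.5226.
Self-financing check: at every node Δ·S+B equals the discounted successor values.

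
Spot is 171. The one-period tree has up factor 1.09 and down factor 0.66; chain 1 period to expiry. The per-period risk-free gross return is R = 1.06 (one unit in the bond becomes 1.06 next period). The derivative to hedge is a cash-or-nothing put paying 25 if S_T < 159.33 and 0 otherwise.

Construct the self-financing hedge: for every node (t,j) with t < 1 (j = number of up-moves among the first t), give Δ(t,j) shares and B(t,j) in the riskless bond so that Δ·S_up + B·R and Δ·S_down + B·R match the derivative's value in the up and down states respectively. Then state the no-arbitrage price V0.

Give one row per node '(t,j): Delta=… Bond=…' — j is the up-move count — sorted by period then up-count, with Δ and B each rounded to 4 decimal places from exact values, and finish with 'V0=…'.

(0,0): Delta=-0.3400 Bond=59.7850
V0=1.6455

No-arbitrage ⇒ martingale measure with p* = (R−d)/(u−d) = 0.9302.
At expiry t=1: V(1,0)=25.0000, V(1,1)=0.0000
(0,0): S=171.0000. Δ = (V_up−V_dn)/(S_up−S_dn) = (0.0000−25.0000)/(186.3900−112.8600) = -0.3400. V = [p*·0.0000 + (1−p*)·25.0000]/1.06 = 1.6455. B = V − Δ·S = 59.7850.
Root portfolio cost Δ·171+B reproduces V0=1.6455.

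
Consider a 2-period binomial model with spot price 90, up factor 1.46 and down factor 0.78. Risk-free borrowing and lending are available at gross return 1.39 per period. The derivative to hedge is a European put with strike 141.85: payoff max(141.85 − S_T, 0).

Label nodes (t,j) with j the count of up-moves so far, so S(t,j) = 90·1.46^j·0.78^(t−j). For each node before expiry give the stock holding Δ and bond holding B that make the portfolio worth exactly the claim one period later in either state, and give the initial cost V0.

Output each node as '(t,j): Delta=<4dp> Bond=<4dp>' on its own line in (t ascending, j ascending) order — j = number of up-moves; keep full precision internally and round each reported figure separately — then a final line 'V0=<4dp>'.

No-arbitrage ⇒ martingale measure with p* = (R−d)/(u−d) = 0.8971.
Payoff layer (t=2): V(2,0)=87.0940, V(2,1)=39.3580, V(2,2)=0.0000
Node (1,0) S=70.2000: V=(p*·39.3580+(1−p*)·87.0940)/1.39=31.8504; Δ=(39.3580−87.0940)/(102.4920−54.7560)=-1.0000; B=V−Δ·S=102.0504
Node (1,1) S=131.4000: V=(p*·0.0000+(1−p*)·39.3580)/1.39=2.9148; Δ=(0.0000−39.3580)/(191.8440−102.4920)=-0.4405; B=V−Δ·S=60.7942
Node (0,0) S=90.0000: V=(p*·2.9148+(1−p*)·31.8504)/1.39=4.2399; Δ=(2.9148−31.8504)/(131.4000−70.2000)=-0.4728; B=V−Δ·S=46.7922
Root portfolio cost Δ·90+B reproduces V0=4.2399.

(0,0): Delta=-0.4728 Bond=46.7922
(1,0): Delta=-1.0000 Bond=102.0504
(1,1): Delta=-0.4405 Bond=60.7942
V0=4.2399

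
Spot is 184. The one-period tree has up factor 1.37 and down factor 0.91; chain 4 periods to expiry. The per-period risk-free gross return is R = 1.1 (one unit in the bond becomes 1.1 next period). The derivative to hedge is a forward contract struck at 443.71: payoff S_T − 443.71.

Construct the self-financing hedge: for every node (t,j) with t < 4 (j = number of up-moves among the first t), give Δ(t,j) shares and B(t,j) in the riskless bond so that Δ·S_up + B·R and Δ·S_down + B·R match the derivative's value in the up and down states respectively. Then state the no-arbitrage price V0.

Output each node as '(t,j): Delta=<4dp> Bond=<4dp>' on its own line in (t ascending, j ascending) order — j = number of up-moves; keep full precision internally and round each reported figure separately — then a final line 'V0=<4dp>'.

(0,0): Delta=1.0000 Bond=-303.0599
(1,0): Delta=1.0000 Bond=-333.3659
(1,1): Delta=1.0000 Bond=-333.3659
(2,0): Delta=1.0000 Bond=-366.7025
(2,1): Delta=1.0000 Bond=-366.7025
(2,2): Delta=1.0000 Bond=-366.7025
(3,0): Delta=1.0000 Bond=-403.3727
(3,1): Delta=1.0000 Bond=-403.3727
(3,2): Delta=1.0000 Bond=-403.3727
(3,3): Delta=1.0000 Bond=-403.3727
V0=-119.0599

The replicating-portfolio and risk-neutral prices coincide; use p* = (1.1−0.91)/(1.37−0.91) = 0.4130 for the latter.
Terminal values V(4,·): V(4,0)=-317.5321, V(4,1)=-253.7498, V(4,2)=-157.7260, V(4,3)=-13.1627, V(4,4)=204.4767
(3,0): S=138.6571. Δ = (V_up−V_dn)/(S_up−S_dn) = (-253.7498−-317.5321)/(189.9602−126.1779) = 1.0000. V = [p*·-253.7498 + (1−p*)·-317.5321]/1.1 = -264.7157. B = V − Δ·S = -403.3727.
(3,1): S=208.7474. Δ = (V_up−V_dn)/(S_up−S_dn) = (-157.7260−-253.7498)/(285.9840−189.9602) = 1.0000. V = [p*·-157.7260 + (1−p*)·-253.7498]/1.1 = -194.6253. B = V − Δ·S = -403.3727.
(3,2): S=314.2681. Δ = (V_up−V_dn)/(S_up−S_dn) = (-13.1627−-157.7260)/(430.5473−285.9840) = 1.0000. V = [p*·-13.1627 + (1−p*)·-157.7260]/1.1 = -89.1046. B = V − Δ·S = -403.3727.
(3,3): S=473.1290. Δ = (V_up−V_dn)/(S_up−S_dn) = (204.4767−-13.1627)/(648.1867−430.5473) = 1.0000. V = [p*·204.4767 + (1−p*)·-13.1627]/1.1 = 69.7562. B = V − Δ·S = -403.3727.
(2,0): S=152.3704. Δ = (V_up−V_dn)/(S_up−S_dn) = (-194.6253−-264.7157)/(208.7474−138.6571) = 1.0000. V = [p*·-194.6253 + (1−p*)·-264.7157]/1.1 = -214.3321. B = V − Δ·S = -366.7025.
(2,1): S=229.3928. Δ = (V_up−V_dn)/(S_up−S_dn) = (-89.1046−-194.6253)/(314.2681−208.7474) = 1.0000. V = [p*·-89.1046 + (1−p*)·-194.6253]/1.1 = -137.3097. B = V − Δ·S = -366.7025.
(2,2): S=345.3496. Δ = (V_up−V_dn)/(S_up−S_dn) = (69.7562−-89.1046)/(473.1290−314.2681) = 1.0000. V = [p*·69.7562 + (1−p*)·-89.1046]/1.1 = -21.3529. B = V − Δ·S = -366.7025.
(1,0): S=167.4400. Δ = (V_up−V_dn)/(S_up−S_dn) = (-137.3097−-214.3321)/(229.3928−152.3704) = 1.0000. V = [p*·-137.3097 + (1−p*)·-214.3321]/1.1 = -165.9259. B = V − Δ·S = -333.3659.
(1,1): S=252.0800. Δ = (V_up−V_dn)/(S_up−S_dn) = (-21.3529−-137.3097)/(345.3496−229.3928) = 1.0000. V = [p*·-21.3529 + (1−p*)·-137.3097]/1.1 = -81.2859. B = V − Δ·S = -333.3659.
(0,0): S=184.0000. Δ = (V_up−V_dn)/(S_up−S_dn) = (-81.2859−-165.9259)/(252.0800−167.4400) = 1.0000. V = [p*·-81.2859 + (1−p*)·-165.9259]/1.1 = -119.0599. B = V − Δ·S = -303.0599.
Root portfolio cost Δ·184+B reproduces V0=-119.0599.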